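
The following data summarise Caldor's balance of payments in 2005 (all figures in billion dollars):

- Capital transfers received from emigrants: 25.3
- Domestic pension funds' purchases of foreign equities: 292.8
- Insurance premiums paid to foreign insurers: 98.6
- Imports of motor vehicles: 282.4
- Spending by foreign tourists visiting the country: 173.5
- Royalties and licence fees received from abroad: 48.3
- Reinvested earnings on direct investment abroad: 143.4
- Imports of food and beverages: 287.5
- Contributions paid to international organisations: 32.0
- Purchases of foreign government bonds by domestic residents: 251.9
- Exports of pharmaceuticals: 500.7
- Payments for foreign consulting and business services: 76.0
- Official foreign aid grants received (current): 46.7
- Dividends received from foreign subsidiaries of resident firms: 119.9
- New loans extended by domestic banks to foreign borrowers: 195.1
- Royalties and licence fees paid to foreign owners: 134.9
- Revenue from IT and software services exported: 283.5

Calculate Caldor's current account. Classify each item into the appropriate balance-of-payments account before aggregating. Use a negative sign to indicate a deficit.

Goods: -282.4 + 500.7 - 287.5 = -69.2
Services: -134.9 + 48.3 + 173.5 + 283.5 - 76.0 - 98.6 = 195.8
Primary income: 119.9 + 143.4 = 263.3
Secondary income: -32.0 + 46.7 = 14.7
Current account = (-69.2) + 195.8 + 263.3 + 14.7 = 404.6
(Excluded from the current account — capital account: capital transfers received from emigrants 25.3; financial account: domestic pension funds' purchases of foreign equities 292.8, purchases of foreign government bonds by domestic residents 251.9, new loans extended by domestic banks to foreign borrowers 195.1.)

404.6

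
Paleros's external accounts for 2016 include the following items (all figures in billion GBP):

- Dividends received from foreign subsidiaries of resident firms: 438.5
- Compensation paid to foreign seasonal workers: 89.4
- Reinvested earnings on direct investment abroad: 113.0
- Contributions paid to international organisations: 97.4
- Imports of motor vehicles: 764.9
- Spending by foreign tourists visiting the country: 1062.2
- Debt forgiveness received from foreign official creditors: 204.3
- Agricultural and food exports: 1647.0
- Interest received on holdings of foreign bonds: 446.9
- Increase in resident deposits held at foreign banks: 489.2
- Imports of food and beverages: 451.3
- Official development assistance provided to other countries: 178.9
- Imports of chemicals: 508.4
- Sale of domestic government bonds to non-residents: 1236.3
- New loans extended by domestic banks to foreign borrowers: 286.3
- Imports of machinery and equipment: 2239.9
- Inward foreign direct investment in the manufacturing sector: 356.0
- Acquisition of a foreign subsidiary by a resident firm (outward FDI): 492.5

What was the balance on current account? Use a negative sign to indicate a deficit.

-622.6

Goods: -508.4 - 2239.9 - 451.3 + 1647.0 - 764.9 = -2317.5
Services: 1062.2
Primary income: -89.4 + 438.5 + 446.9 + 113.0 = 909.0
Secondary income: -97.4 - 178.9 = -276.3
Current account = (-2317.5) + 1062.2 + 909.0 + (-276.3) = -622.6
(Excluded from the current account — capital account: debt forgiveness received from foreign official creditors 204.3; financial account: increase in resident deposits held at foreign banks 489.2, sale of domestic government bonds to non-residents 1236.3, new loans extended by domestic banks to foreign borrowers 286.3, inward foreign direct investment in the manufacturing sector 356.0, acquisition of a foreign subsidiary by a resident firm (outward FDI) 492.5.)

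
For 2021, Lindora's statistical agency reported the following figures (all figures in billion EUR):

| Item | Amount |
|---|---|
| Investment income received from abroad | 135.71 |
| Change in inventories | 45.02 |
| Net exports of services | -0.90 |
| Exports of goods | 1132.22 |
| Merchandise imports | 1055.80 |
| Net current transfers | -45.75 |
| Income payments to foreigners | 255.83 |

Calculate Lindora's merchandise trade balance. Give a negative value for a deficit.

Goods balance = 1132.22 - 1055.80 = 76.42

76.42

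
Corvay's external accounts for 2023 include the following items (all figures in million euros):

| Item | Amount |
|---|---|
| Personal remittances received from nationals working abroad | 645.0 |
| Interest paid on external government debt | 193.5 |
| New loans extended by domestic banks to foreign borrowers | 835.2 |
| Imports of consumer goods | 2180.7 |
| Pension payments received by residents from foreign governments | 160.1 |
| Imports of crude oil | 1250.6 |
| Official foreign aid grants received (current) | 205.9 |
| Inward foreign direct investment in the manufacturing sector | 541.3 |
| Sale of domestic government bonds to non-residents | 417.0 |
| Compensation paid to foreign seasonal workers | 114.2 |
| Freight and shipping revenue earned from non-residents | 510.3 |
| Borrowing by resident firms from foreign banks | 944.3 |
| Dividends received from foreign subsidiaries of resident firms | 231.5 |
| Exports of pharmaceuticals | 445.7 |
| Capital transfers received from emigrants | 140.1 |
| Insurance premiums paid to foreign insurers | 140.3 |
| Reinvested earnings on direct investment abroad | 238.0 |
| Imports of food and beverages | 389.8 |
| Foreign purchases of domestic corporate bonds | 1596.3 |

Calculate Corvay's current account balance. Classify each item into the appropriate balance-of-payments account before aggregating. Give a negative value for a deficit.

Goods: -2180.7 - 1250.6 + 445.7 - 389.8 = -3375.4
Services: 510.3 - 140.3 = 370.0
Primary income: 238.0 - 114.2 + 231.5 - 193.5 = 161.8
Secondary income: 205.9 + 160.1 + 645.0 = 1011.0
Current account = (-3375.4) + 370.0 + 161.8 + 1011.0 = -1832.6
(Excluded from the current account — financial account: new loans extended by domestic banks to foreign borrowers 835.2, inward foreign direct investment in the manufacturing sector 541.3, sale of domestic government bonds to non-residents 417.0, borrowing by resident firms from foreign banks 944.3, foreign purchases of domestic corporate bonds 1596.3; capital account: capital transfers received from emigrants 140.1.)

-1832.6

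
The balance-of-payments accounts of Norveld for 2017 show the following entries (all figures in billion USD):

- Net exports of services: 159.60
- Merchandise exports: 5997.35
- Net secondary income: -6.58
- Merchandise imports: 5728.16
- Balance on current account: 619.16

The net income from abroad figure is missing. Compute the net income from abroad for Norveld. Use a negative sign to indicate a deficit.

196.95

Current account = goods balance + services balance + net primary income + net secondary income
Sum of the known components = 422.21
Net income from abroad = CA - (known components) = 619.16 - 422.21 = 196.95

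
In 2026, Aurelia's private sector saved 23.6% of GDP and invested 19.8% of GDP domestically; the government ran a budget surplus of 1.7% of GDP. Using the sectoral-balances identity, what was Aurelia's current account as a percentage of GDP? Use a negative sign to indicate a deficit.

5.5

By the sectoral-balances identity, CA = (S_private - I) + (T - G).
Private balance = 23.6 - 19.8 = 3.8
Government balance (T - G) = 1.7
CA = 3.8 + 1.7 = 5.5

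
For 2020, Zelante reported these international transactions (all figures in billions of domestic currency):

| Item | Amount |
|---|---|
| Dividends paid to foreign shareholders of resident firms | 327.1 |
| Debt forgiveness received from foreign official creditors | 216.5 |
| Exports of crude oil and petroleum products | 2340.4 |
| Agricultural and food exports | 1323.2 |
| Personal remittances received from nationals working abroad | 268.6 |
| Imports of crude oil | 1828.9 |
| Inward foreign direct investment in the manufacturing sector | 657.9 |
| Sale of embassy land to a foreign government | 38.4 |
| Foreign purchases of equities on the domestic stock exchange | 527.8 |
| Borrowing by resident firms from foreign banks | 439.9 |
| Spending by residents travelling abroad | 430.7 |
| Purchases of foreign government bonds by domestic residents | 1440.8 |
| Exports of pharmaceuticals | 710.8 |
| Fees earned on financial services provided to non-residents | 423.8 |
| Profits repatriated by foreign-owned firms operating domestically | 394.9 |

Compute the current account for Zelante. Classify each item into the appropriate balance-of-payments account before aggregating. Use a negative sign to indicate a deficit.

Goods: 2340.4 + 1323.2 + 710.8 - 1828.9 = 2545.5
Services: -430.7 + 423.8 = -6.9
Primary income: -394.9 - 327.1 = -722.0
Secondary income: 268.6
Current account = 2545.5 + (-6.9) + (-722.0) + 268.6 = 2085.2
(Excluded from the current account — capital account: debt forgiveness received from foreign official creditors 216.5, sale of embassy land to a foreign government 38.4; financial account: inward foreign direct investment in the manufacturing sector 657.9, foreign purchases of equities on the domestic stock exchange 527.8, borrowing by resident firms from foreign banks 439.9, purchases of foreign government bonds by domestic residents 1440.8.)

2085.2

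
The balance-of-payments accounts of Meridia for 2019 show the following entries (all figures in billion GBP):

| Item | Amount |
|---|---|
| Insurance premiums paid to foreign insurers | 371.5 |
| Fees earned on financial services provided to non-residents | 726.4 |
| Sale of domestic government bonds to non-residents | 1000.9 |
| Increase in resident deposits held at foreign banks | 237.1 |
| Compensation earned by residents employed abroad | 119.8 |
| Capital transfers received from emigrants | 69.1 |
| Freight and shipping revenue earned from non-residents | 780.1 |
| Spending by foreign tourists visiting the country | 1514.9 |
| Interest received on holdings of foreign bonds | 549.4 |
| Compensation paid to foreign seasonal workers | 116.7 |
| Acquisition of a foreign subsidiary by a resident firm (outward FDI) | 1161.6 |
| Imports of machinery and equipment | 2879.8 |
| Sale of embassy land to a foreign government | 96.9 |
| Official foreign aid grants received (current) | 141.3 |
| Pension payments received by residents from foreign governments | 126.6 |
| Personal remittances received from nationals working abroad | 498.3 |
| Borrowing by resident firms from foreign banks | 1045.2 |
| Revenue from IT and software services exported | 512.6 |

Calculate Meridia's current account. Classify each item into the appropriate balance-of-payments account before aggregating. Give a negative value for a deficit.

1601.4

Goods: -2879.8
Services: 1514.9 - 371.5 + 512.6 + 726.4 + 780.1 = 3162.5
Primary income: 549.4 - 116.7 + 119.8 = 552.5
Secondary income: 126.6 + 141.3 + 498.3 = 766.2
Current account = (-2879.8) + 3162.5 + 552.5 + 766.2 = 1601.4
(Excluded from the current account — financial account: sale of domestic government bonds to non-residents 1000.9, increase in resident deposits held at foreign banks 237.1, acquisition of a foreign subsidiary by a resident firm (outward FDI) 1161.6, borrowing by resident firms from foreign banks 1045.2; capital account: capital transfers received from emigrants 69.1, sale of embassy land to a foreign government 96.9.)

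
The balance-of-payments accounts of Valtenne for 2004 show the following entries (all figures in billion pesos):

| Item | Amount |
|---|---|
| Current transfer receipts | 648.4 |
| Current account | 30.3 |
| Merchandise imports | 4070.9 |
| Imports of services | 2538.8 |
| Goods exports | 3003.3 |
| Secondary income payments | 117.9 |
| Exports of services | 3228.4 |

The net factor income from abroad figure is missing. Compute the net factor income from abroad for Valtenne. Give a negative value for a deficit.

Current account = goods balance + services balance + net primary income + net secondary income
Sum of the known components = 152.5
Net factor income from abroad = CA - (known components) = 30.3 - 152.5 = -122.2

-122.2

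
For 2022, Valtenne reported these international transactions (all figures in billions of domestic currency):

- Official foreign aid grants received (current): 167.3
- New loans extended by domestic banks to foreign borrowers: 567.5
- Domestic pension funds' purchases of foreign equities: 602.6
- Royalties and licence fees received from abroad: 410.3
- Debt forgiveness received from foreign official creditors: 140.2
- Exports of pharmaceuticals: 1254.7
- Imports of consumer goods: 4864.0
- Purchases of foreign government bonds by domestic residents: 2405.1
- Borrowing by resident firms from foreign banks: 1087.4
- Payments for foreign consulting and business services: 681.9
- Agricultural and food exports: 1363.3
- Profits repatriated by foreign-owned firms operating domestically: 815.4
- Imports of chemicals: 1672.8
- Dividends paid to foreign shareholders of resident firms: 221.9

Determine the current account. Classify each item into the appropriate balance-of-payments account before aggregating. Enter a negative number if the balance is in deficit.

-5060.4

Goods: 1254.7 - 4864.0 + 1363.3 - 1672.8 = -3918.8
Services: -681.9 + 410.3 = -271.6
Primary income: -815.4 - 221.9 = -1037.3
Secondary income: 167.3
Current account = (-3918.8) + (-271.6) + (-1037.3) + 167.3 = -5060.4
(Excluded from the current account — financial account: new loans extended by domestic banks to foreign borrowers 567.5, domestic pension funds' purchases of foreign equities 602.6, purchases of foreign government bonds by domestic residents 2405.1, borrowing by resident firms from foreign banks 1087.4; capital account: debt forgiveness received from foreign official creditors 140.2.)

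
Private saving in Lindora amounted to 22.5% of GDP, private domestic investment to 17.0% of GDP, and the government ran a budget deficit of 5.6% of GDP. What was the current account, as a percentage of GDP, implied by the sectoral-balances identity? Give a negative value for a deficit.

-0.1

By the sectoral-balances identity, CA = (S_private - I) + (T - G).
Private balance = 22.5 - 17.0 = 5.5
Government balance (T - G) = -5.6
CA = 5.5 + (-5.6) = -0.1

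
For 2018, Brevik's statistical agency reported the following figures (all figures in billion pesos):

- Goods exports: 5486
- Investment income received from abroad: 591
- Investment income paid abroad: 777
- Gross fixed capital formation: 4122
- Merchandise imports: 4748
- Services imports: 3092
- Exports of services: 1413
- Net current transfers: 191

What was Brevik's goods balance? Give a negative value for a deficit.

Goods balance = 5486 - 4748 = 738

738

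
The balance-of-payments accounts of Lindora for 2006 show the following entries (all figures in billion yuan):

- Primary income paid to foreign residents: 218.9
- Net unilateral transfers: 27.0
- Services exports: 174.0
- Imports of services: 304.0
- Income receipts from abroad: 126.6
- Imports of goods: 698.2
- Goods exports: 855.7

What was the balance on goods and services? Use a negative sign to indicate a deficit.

Goods balance = 855.7 - 698.2 = 157.5
Services balance = 174.0 - 304.0 = -130.0
Trade balance (goods + services) = 157.5 + (-130.0) = 27.5

27.5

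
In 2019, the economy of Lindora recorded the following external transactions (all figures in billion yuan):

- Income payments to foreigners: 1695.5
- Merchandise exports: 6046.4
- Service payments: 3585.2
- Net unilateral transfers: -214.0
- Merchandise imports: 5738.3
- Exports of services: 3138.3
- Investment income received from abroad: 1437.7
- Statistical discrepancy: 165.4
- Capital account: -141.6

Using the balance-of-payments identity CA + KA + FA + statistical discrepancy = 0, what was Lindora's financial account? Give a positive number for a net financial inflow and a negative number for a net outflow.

586.8

Goods balance = 6046.4 - 5738.3 = 308.1
Services balance = 3138.3 - 3585.2 = -446.9
Trade balance (goods + services) = 308.1 + (-446.9) = -138.8
Net primary income = 1437.7 - 1695.5 = -257.8
Net secondary income = -214.0
Current account = -138.8 + (-257.8) + (-214.0) = -610.6
Financial account = -(-610.6 + (-141.6) + 165.4) = 586.8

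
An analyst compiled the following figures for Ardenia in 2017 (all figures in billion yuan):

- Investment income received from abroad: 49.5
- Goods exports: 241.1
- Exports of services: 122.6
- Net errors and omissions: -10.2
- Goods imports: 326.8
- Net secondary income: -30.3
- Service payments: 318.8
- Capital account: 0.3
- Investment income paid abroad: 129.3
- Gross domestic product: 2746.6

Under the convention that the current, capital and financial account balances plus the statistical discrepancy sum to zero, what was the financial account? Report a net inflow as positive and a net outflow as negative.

Goods balance = 241.1 - 326.8 = -85.7
Services balance = 122.6 - 318.8 = -196.2
Trade balance (goods + services) = -85.7 + (-196.2) = -281.9
Net primary income = 49.5 - 129.3 = -79.8
Net secondary income = -30.3
Current account = -281.9 + (-79.8) + (-30.3) = -392.0
Financial account = -(-392.0 + 0.3 + (-10.2)) = 401.9

401.9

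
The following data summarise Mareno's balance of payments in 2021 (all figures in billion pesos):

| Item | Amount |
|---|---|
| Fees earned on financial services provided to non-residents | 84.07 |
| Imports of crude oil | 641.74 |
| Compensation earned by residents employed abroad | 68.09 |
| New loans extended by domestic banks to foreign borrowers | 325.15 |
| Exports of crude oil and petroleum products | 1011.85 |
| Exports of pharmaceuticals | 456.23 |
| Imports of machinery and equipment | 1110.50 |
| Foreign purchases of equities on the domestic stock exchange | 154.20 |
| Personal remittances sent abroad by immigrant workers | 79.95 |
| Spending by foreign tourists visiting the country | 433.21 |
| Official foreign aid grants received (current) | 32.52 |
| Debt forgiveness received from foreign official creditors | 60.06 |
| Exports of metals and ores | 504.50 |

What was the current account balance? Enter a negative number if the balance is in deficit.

Goods: 456.23 - 641.74 - 1110.50 + 504.50 + 1011.85 = 220.34
Services: 433.21 + 84.07 = 517.28
Primary income: 68.09
Secondary income: 32.52 - 79.95 = -47.43
Current account = 220.34 + 517.28 + 68.09 + (-47.43) = 758.28
(Excluded from the current account — financial account: new loans extended by domestic banks to foreign borrowers 325.15, foreign purchases of equities on the domestic stock exchange 154.20; capital account: debt forgiveness received from foreign official creditors 60.06.)

758.28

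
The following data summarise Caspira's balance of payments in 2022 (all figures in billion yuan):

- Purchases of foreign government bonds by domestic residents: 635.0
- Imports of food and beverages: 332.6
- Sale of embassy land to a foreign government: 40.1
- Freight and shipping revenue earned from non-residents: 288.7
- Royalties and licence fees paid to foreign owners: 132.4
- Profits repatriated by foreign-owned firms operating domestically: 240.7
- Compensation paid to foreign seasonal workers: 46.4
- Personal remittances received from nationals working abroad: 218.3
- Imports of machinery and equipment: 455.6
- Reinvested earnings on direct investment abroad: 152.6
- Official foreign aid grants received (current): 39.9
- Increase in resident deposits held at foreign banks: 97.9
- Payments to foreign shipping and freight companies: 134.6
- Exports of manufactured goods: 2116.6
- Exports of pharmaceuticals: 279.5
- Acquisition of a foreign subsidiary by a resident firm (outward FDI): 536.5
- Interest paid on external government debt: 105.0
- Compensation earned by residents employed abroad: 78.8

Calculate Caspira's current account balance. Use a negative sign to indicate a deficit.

Goods: -332.6 - 455.6 + 279.5 + 2116.6 = 1607.9
Services: -132.4 - 134.6 + 288.7 = 21.7
Primary income: -240.7 - 105.0 + 78.8 - 46.4 + 152.6 = -160.7
Secondary income: 39.9 + 218.3 = 258.2
Current account = 1607.9 + 21.7 + (-160.7) + 258.2 = 1727.1
(Excluded from the current account — financial account: purchases of foreign government bonds by domestic residents 635.0, increase in resident deposits held at foreign banks 97.9, acquisition of a foreign subsidiary by a resident firm (outward FDI) 536.5; capital account: sale of embassy land to a foreign government 40.1.)

1727.1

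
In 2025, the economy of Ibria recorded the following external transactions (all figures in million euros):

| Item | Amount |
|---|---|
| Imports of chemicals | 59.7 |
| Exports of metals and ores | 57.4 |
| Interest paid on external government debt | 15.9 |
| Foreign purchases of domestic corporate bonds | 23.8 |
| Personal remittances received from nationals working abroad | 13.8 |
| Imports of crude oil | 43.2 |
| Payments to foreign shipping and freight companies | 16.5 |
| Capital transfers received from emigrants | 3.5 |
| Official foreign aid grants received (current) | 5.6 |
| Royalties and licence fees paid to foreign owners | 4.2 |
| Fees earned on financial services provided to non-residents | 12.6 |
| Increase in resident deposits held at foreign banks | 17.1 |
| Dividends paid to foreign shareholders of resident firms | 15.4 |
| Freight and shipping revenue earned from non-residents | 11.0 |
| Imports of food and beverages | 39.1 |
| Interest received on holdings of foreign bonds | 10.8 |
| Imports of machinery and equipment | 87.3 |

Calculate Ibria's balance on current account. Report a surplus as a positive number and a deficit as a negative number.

Goods: -43.2 - 87.3 + 57.4 - 59.7 - 39.1 = -171.9
Services: -16.5 - 4.2 + 11.0 + 12.6 = 2.9
Primary income: -15.9 + 10.8 - 15.4 = -20.5
Secondary income: 5.6 + 13.8 = 19.4
Current account = (-171.9) + 2.9 + (-20.5) + 19.4 = -170.1
(Excluded from the current account — financial account: foreign purchases of domestic corporate bonds 23.8, increase in resident deposits held at foreign banks 17.1; capital account: capital transfers received from emigrants 3.5.)

-170.1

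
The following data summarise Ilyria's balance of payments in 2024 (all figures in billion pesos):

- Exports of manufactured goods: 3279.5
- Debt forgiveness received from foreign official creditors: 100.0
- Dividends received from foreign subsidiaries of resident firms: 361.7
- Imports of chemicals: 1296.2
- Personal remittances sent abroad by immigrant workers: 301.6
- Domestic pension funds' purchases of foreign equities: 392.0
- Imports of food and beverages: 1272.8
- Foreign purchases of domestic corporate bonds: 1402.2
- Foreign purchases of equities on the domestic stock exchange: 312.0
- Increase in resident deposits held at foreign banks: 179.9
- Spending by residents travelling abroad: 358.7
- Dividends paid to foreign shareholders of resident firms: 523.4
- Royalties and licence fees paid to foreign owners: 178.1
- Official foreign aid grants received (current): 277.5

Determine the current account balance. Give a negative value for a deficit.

-12.1

Goods: -1272.8 + 3279.5 - 1296.2 = 710.5
Services: -178.1 - 358.7 = -536.8
Primary income: -523.4 + 361.7 = -161.7
Secondary income: 277.5 - 301.6 = -24.1
Current account = 710.5 + (-536.8) + (-161.7) + (-24.1) = -12.1
(Excluded from the current account — capital account: debt forgiveness received from foreign official creditors 100.0; financial account: domestic pension funds' purchases of foreign equities 392.0, foreign purchases of domestic corporate bonds 1402.2, foreign purchases of equities on the domestic stock exchange 312.0, increase in resident deposits held at foreign banks 179.9.)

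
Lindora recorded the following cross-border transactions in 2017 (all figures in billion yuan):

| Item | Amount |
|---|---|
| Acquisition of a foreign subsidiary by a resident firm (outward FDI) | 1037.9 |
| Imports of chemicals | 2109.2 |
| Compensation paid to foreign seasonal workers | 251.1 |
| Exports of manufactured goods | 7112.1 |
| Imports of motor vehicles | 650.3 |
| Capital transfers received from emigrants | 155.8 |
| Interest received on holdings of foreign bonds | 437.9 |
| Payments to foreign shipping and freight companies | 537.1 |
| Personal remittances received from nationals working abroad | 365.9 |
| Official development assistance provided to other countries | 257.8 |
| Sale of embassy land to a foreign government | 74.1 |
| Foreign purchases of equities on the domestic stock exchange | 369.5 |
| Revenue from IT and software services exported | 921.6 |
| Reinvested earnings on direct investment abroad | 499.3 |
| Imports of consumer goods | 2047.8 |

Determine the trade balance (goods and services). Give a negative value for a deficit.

Goods: -2047.8 + 7112.1 - 2109.2 - 650.3 = 2304.8
Services: 921.6 - 537.1 = 384.5
Trade balance = 2304.8 + 384.5 = 2689.3
(Excluded from the trade balance — financial account: acquisition of a foreign subsidiary by a resident firm (outward FDI) 1037.9, foreign purchases of equities on the domestic stock exchange 369.5; primary income: compensation paid to foreign seasonal workers 251.1, interest received on holdings of foreign bonds 437.9, reinvested earnings on direct investment abroad 499.3; capital account: capital transfers received from emigrants 155.8, sale of embassy land to a foreign government 74.1; secondary income: personal remittances received from nationals working abroad 365.9, official development assistance provided to other countries 257.8.)

2689.3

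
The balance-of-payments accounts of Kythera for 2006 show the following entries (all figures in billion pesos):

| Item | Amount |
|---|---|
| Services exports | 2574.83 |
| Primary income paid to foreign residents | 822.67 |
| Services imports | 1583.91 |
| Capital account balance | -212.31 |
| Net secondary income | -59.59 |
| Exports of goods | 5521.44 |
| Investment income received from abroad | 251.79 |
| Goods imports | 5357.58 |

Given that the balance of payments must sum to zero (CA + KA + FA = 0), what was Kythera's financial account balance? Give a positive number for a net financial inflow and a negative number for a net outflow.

Goods balance = 5521.44 - 5357.58 = 163.86
Services balance = 2574.83 - 1583.91 = 990.92
Trade balance (goods + services) = 163.86 + 990.92 = 1154.78
Net primary income = 251.79 - 822.67 = -570.88
Net secondary income = -59.59
Current account = 1154.78 + (-570.88) + (-59.59) = 524.31
Financial account = -(524.31 + (-212.31)) = -312.00

-312.00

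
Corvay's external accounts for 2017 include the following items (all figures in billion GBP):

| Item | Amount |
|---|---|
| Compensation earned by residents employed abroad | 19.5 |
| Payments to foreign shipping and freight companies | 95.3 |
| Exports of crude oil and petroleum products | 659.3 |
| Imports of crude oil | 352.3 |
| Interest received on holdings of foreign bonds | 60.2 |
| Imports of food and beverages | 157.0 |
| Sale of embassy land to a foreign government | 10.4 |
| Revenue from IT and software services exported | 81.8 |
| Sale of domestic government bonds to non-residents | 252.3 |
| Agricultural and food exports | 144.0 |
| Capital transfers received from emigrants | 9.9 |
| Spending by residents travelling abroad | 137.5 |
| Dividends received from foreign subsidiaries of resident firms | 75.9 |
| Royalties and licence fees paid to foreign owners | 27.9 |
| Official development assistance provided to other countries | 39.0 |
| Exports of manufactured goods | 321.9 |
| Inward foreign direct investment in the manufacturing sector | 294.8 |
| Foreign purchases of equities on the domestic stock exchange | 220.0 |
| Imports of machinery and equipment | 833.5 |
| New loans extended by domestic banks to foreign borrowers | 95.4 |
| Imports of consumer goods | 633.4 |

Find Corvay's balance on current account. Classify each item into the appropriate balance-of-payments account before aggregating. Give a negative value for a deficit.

Goods: -833.5 + 321.9 - 633.4 + 659.3 - 352.3 + 144.0 - 157.0 = -851.0
Services: -137.5 - 95.3 + 81.8 - 27.9 = -178.9
Primary income: 19.5 + 75.9 + 60.2 = 155.6
Secondary income: -39.0
Current account = (-851.0) + (-178.9) + 155.6 + (-39.0) = -913.3
(Excluded from the current account — capital account: sale of embassy land to a foreign government 10.4, capital transfers received from emigrants 9.9; financial account: sale of domestic government bonds to non-residents 252.3, inward foreign direct investment in the manufacturing sector 294.8, foreign purchases of equities on the domestic stock exchange 220.0, new loans extended by domestic banks to foreign borrowers 95.4.)

-913.3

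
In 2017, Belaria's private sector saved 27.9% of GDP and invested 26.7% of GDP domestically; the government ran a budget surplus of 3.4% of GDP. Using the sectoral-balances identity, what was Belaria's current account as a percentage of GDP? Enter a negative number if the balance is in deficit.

4.6

By the sectoral-balances identity, CA = (S_private - I) + (T - G).
Private balance = 27.9 - 26.7 = 1.2
Government balance (T - G) = 3.4
CA = 1.2 + 3.4 = 4.6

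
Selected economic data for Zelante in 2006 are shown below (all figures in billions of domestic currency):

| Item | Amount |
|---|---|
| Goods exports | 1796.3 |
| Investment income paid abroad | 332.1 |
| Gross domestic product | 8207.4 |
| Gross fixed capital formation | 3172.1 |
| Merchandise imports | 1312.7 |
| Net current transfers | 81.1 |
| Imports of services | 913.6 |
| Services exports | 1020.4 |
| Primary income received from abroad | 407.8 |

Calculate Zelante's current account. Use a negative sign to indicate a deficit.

Goods balance = 1796.3 - 1312.7 = 483.6
Services balance = 1020.4 - 913.6 = 106.8
Trade balance (goods + services) = 483.6 + 106.8 = 590.4
Net primary income = 407.8 - 332.1 = 75.7
Net secondary income = 81.1
Current account = 590.4 + 75.7 + 81.1 = 747.2

747.2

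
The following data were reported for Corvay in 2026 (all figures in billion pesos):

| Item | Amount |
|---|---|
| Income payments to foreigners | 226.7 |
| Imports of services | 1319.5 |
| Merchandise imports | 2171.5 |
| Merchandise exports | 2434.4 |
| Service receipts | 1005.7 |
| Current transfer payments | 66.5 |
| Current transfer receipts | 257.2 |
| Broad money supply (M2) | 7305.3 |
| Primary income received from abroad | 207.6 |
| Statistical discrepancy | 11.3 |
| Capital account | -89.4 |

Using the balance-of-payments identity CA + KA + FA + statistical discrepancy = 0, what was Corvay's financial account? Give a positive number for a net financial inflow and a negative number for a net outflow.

Goods balance = 2434.4 - 2171.5 = 262.9
Services balance = 1005.7 - 1319.5 = -313.8
Trade balance (goods + services) = 262.9 + (-313.8) = -50.9
Net primary income = 207.6 - 226.7 = -19.1
Net secondary income = 257.2 - 66.5 = 190.7
Current account = -50.9 + (-19.1) + 190.7 = 120.7
Financial account = -(120.7 + (-89.4) + 11.3) = -42.6

-42.6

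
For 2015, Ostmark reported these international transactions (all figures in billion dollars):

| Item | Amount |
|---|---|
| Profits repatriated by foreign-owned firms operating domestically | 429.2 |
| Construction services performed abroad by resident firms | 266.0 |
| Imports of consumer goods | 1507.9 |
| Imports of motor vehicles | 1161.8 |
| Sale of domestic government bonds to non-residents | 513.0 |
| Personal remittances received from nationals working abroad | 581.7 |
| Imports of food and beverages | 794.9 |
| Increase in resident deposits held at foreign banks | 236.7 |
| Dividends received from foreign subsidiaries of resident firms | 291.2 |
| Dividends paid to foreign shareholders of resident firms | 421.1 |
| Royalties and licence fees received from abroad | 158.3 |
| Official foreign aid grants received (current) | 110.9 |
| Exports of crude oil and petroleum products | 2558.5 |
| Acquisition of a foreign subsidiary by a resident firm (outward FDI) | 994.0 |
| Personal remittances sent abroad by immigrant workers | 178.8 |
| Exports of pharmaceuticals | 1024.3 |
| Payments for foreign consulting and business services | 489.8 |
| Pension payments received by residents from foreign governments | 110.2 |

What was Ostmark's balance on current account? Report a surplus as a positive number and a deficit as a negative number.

Goods: -1507.9 + 1024.3 - 1161.8 - 794.9 + 2558.5 = 118.2
Services: -489.8 + 158.3 + 266.0 = -65.5
Primary income: -429.2 + 291.2 - 421.1 = -559.1
Secondary income: 110.2 + 110.9 + 581.7 - 178.8 = 624.0
Current account = 118.2 + (-65.5) + (-559.1) + 624.0 = 117.6
(Excluded from the current account — financial account: sale of domestic government bonds to non-residents 513.0, increase in resident deposits held at foreign banks 236.7, acquisition of a foreign subsidiary by a resident firm (outward FDI) 994.0.)

117.6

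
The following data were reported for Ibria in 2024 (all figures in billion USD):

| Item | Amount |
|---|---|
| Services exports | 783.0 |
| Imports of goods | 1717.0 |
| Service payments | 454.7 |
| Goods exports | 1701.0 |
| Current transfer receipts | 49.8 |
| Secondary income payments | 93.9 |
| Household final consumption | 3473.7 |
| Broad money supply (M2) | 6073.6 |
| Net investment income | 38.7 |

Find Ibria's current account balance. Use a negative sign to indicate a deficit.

Goods balance = 1701.0 - 1717.0 = -16.0
Services balance = 783.0 - 454.7 = 328.3
Trade balance (goods + services) = -16.0 + 328.3 = 312.3
Net primary income = 38.7
Net secondary income = 49.8 - 93.9 = -44.1
Current account = 312.3 + 38.7 + (-44.1) = 306.9

306.9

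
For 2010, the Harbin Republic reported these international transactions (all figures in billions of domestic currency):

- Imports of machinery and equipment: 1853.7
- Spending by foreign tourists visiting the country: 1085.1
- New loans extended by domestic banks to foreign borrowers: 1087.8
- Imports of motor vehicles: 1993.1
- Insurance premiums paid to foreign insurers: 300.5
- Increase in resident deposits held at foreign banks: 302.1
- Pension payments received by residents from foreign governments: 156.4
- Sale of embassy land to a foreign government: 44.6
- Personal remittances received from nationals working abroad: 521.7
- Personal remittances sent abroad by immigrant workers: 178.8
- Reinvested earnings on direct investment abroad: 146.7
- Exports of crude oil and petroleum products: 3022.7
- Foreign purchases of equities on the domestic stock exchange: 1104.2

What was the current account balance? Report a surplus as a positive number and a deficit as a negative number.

Goods: -1853.7 - 1993.1 + 3022.7 = -824.1
Services: -300.5 + 1085.1 = 784.6
Primary income: 146.7
Secondary income: 156.4 + 521.7 - 178.8 = 499.3
Current account = (-824.1) + 784.6 + 146.7 + 499.3 = 606.5
(Excluded from the current account — financial account: new loans extended by domestic banks to foreign borrowers 1087.8, increase in resident deposits held at foreign banks 302.1, foreign purchases of equities on the domestic stock exchange 1104.2; capital account: sale of embassy land to a foreign government 44.6.)

606.5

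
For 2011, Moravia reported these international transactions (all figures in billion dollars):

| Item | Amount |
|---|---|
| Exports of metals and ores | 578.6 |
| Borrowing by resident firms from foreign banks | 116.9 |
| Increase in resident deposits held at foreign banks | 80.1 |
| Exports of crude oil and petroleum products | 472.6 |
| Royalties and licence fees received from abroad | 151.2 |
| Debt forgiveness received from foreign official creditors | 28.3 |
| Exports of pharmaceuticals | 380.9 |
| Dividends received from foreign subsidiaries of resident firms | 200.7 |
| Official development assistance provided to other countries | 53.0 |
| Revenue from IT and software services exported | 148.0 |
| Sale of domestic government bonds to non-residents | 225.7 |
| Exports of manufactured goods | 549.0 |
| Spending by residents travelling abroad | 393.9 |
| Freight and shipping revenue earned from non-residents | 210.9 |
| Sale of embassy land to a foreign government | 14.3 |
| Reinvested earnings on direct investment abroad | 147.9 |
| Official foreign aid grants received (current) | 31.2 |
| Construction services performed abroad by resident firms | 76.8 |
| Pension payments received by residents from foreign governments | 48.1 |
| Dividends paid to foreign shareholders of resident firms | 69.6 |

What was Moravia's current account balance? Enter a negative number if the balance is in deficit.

Goods: 380.9 + 472.6 + 578.6 + 549.0 = 1981.1
Services: 210.9 + 148.0 - 393.9 + 76.8 + 151.2 = 193.0
Primary income: -69.6 + 147.9 + 200.7 = 279.0
Secondary income: 48.1 + 31.2 - 53.0 = 26.3
Current account = 1981.1 + 193.0 + 279.0 + 26.3 = 2479.4
(Excluded from the current account — financial account: borrowing by resident firms from foreign banks 116.9, increase in resident deposits held at foreign banks 80.1, sale of domestic government bonds to non-residents 225.7; capital account: debt forgiveness received from foreign official creditors 28.3, sale of embassy land to a foreign government 14.3.)

2479.4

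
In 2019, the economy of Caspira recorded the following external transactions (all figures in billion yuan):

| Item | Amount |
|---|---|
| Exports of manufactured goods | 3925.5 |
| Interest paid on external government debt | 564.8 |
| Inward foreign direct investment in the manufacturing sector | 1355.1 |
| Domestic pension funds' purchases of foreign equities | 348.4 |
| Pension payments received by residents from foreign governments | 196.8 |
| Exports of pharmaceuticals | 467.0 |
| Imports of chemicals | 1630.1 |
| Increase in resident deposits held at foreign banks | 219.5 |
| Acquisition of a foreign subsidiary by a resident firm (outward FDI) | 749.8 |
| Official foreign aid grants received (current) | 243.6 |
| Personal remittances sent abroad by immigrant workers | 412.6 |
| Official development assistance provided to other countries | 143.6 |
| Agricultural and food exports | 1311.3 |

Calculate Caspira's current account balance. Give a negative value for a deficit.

3393.1

Goods: 467.0 - 1630.1 + 1311.3 + 3925.5 = 4073.7
Primary income: -564.8
Secondary income: -143.6 + 243.6 + 196.8 - 412.6 = -115.8
Current account = 4073.7 + (-564.8) + (-115.8) = 3393.1
(Excluded from the current account — financial account: inward foreign direct investment in the manufacturing sector 1355.1, domestic pension funds' purchases of foreign equities 348.4, increase in resident deposits held at foreign banks 219.5, acquisition of a foreign subsidiary by a resident firm (outward FDI) 749.8.)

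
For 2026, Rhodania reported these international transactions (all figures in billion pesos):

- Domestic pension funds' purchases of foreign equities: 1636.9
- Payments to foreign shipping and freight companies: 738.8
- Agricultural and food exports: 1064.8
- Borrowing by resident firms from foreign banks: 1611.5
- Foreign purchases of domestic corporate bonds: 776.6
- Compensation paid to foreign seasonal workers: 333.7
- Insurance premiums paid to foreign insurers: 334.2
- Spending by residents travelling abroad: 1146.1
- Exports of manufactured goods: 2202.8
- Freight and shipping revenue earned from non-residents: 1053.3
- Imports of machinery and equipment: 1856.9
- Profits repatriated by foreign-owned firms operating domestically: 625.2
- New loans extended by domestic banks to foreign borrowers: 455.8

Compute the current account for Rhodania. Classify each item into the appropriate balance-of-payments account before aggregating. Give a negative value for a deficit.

-714.0

Goods: 1064.8 - 1856.9 + 2202.8 = 1410.7
Services: -738.8 - 334.2 + 1053.3 - 1146.1 = -1165.8
Primary income: -625.2 - 333.7 = -958.9
Current account = 1410.7 + (-1165.8) + (-958.9) = -714.0
(Excluded from the current account — financial account: domestic pension funds' purchases of foreign equities 1636.9, borrowing by resident firms from foreign banks 1611.5, foreign purchases of domestic corporate bonds 776.6, new loans extended by domestic banks to foreign borrowers 455.8.)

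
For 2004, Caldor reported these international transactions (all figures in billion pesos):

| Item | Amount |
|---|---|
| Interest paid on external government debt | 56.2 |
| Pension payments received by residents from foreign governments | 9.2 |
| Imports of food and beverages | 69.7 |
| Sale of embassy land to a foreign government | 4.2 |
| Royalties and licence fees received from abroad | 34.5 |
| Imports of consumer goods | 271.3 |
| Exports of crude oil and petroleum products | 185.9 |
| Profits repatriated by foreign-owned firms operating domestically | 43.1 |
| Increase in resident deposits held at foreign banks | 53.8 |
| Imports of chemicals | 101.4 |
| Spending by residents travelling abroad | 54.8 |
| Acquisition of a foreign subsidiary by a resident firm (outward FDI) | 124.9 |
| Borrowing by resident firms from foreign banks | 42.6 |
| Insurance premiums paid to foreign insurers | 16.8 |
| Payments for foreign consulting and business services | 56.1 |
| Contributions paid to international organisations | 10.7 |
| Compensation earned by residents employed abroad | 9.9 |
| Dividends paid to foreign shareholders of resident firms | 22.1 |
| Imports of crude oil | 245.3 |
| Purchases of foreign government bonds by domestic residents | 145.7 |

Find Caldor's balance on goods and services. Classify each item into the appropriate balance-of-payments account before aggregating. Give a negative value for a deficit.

-595.0

Goods: -101.4 - 69.7 + 185.9 - 245.3 - 271.3 = -501.8
Services: -54.8 - 16.8 - 56.1 + 34.5 = -93.2
Trade balance = -501.8 + (-93.2) = -595.0
(Excluded from the trade balance — primary income: interest paid on external government debt 56.2, profits repatriated by foreign-owned firms operating domestically 43.1, compensation earned by residents employed abroad 9.9, dividends paid to foreign shareholders of resident firms 22.1; secondary income: pension payments received by residents from foreign governments 9.2, contributions paid to international organisations 10.7; capital account: sale of embassy land to a foreign government 4.2; financial account: increase in resident deposits held at foreign banks 53.8, acquisition of a foreign subsidiary by a resident firm (outward FDI) 124.9, borrowing by resident firms from foreign banks 42.6, purchases of foreign government bonds by domestic residents 145.7.)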